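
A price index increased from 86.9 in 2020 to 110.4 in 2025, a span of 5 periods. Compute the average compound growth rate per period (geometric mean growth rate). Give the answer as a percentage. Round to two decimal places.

Growth factor = (110.4/86.9)^(1/5) = (1.270426)^(1/5) = 1.049035
Growth rate = 1.049035 − 1 = 0.049035 = 4.9035%

4.90%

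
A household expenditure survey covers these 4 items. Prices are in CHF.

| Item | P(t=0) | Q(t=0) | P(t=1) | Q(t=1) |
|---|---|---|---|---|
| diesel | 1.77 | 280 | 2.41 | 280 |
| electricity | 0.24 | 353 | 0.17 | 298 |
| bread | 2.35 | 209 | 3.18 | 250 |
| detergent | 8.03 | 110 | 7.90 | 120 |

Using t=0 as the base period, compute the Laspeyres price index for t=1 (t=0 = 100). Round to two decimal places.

Laspeyres price index uses base-period quantities as weights.
ΣP(t=1)·Q(t=0) = 2.41×280 + 0.17×353 + 3.18×209 + 7.90×110 = 674.8 + 60.01 + 664.62 + 869 = 2268.43
ΣP(t=0)·Q(t=0) = 1.77×280 + 0.24×353 + 2.35×209 + 8.03×110 = 495.6 + 84.72 + 491.15 + 883.3 = 1954.77
Index = 2268.43 / 1954.77 × 100 = 116.0459

116.05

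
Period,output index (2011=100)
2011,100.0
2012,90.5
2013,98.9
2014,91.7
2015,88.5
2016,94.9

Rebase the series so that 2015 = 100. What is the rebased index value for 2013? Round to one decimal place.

111.8

Rebased(2013) = 98.9 / 88.5 × 100 = 111.7514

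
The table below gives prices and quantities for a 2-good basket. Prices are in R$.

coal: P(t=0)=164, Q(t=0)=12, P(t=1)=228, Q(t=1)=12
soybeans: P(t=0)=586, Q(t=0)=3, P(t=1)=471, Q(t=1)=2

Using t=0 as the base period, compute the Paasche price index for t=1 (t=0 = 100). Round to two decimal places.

Paasche price index uses current-period quantities as weights.
ΣP(t=1)·Q(t=1) = 228×12 + 471×2 = 2736 + 942 = 3678
ΣP(t=0)·Q(t=1) = 164×12 + 586×2 = 1968 + 1172 = 3140
Index = 3678 / 3140 × 100 = 117.1338

117.13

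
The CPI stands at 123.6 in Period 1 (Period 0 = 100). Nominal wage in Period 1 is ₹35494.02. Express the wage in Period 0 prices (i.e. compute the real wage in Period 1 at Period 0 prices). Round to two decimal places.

Real = Nominal ÷ (Index/100) = 35494.02 ÷ (123.6/100)
     = 35494.02 ÷ 1.236 = 28716.8447

28716.84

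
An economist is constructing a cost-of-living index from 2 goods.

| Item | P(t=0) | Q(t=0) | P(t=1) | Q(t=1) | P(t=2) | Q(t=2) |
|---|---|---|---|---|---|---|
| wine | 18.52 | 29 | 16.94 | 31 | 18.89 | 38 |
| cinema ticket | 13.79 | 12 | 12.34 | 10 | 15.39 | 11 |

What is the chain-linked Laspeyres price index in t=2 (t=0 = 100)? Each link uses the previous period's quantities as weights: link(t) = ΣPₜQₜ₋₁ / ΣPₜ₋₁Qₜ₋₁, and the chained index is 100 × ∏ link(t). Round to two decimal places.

103.76

Link t=0→t=1:
ΣP(t=1)Q(t=0) = 16.94×29 + 12.34×12 = 491.26 + 148.08 = 639.34
ΣP(t=0)Q(t=0) = 18.52×29 + 13.79×12 = 537.08 + 165.48 = 702.56
link = 639.34/702.56 = 0.910015
Link t=1→t=2:
ΣP(t=2)Q(t=1) = 18.89×31 + 15.39×10 = 585.59 + 153.9 = 739.49
ΣP(t=1)Q(t=1) = 16.94×31 + 12.34×10 = 525.14 + 123.4 = 648.54
link = 739.49/648.54 = 1.140238
Chained index = 100 × 0.910015 × 1.140238 = 103.7634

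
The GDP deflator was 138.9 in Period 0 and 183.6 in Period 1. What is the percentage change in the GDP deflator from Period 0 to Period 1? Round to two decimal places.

Change = (183.6 − 138.9) / 138.9 × 100
       = 44.7 / 138.9 × 100 = 32.1814%

32.18%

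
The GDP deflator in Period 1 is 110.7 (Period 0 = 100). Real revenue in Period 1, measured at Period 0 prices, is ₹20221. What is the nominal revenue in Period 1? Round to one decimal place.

22384.6

Nominal = Real × (Index/100) = 20221 × (110.7/100)
        = 20221 × 1.107 = 22384.6470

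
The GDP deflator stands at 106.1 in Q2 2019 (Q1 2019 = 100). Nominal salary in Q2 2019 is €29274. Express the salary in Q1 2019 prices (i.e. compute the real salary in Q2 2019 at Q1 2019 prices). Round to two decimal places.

27590.95

Real = Nominal ÷ (Index/100) = 29274 ÷ (106.1/100)
     = 29274 ÷ 1.061 = 27590.9519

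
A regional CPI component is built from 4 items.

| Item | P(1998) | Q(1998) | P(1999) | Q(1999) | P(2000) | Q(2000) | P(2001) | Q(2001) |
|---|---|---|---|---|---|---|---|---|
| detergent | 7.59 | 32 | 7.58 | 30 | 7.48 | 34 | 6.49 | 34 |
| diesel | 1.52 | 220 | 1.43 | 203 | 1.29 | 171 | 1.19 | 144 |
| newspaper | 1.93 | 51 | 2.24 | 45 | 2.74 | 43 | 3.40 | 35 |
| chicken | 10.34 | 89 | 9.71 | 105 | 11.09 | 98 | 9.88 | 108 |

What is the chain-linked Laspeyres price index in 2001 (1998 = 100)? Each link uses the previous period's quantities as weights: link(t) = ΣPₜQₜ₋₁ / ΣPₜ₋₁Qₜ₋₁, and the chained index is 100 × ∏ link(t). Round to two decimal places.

Link 1998→1999:
ΣP(1999)Q(1998) = 7.58×32 + 1.43×220 + 2.24×51 + 9.71×89 = 242.56 + 314.6 + 114.24 + 864.19 = 1535.59
ΣP(1998)Q(1998) = 7.59×32 + 1.52×220 + 1.93×51 + 10.34×89 = 242.88 + 334.4 + 98.43 + 920.26 = 1595.97
link = 1535.59/1595.97 = 0.962167
Link 1999→2000:
ΣP(2000)Q(1999) = 7.48×30 + 1.29×203 + 2.74×45 + 11.09×105 = 224.4 + 261.87 + 123.3 + 1164.45 = 1774.02
ΣP(1999)Q(1999) = 7.58×30 + 1.43×203 + 2.24×45 + 9.71×105 = 227.4 + 290.29 + 100.8 + 1019.55 = 1638.04
link = 1774.02/1638.04 = 1.083014
Link 2000→2001:
ΣP(2001)Q(2000) = 6.49×34 + 1.19×171 + 3.40×43 + 9.88×98 = 220.66 + 203.49 + 146.2 + 968.24 = 1538.59
ΣP(2000)Q(2000) = 7.48×34 + 1.29×171 + 2.74×43 + 11.09×98 = 254.32 + 220.59 + 117.82 + 1086.82 = 1679.55
link = 1538.59/1679.55 = 0.916073
Chained index = 100 × 0.962167 × 1.083014 × 0.916073 = 95.4585

95.46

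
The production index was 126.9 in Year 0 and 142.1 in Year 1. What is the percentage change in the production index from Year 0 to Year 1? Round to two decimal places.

Change = (142.1 − 126.9) / 126.9 × 100
       = 15.2 / 126.9 × 100 = 11.9779%

11.98%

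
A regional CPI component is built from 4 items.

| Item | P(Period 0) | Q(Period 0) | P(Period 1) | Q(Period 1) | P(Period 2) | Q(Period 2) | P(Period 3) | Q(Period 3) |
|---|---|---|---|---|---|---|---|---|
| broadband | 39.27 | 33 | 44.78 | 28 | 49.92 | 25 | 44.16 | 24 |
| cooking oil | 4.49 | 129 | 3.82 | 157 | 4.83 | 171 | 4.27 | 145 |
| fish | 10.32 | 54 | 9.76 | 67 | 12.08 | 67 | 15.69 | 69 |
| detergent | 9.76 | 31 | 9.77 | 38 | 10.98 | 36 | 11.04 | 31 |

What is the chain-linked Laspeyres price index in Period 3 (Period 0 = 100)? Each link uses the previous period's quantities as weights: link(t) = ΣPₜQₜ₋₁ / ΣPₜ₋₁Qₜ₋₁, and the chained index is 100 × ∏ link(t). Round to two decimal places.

Link Period 0→Period 1:
ΣP(Period 1)Q(Period 0) = 44.78×33 + 3.82×129 + 9.76×54 + 9.77×31 = 1477.74 + 492.78 + 527.04 + 302.87 = 2800.43
ΣP(Period 0)Q(Period 0) = 39.27×33 + 4.49×129 + 10.32×54 + 9.76×31 = 1295.91 + 579.21 + 557.28 + 302.56 = 2734.96
link = 2800.43/2734.96 = 1.023938
Link Period 1→Period 2:
ΣP(Period 2)Q(Period 1) = 49.92×28 + 4.83×157 + 12.08×67 + 10.98×38 = 1397.76 + 758.31 + 809.36 + 417.24 = 3382.67
ΣP(Period 1)Q(Period 1) = 44.78×28 + 3.82×157 + 9.76×67 + 9.77×38 = 1253.84 + 599.74 + 653.92 + 371.26 = 2878.76
link = 3382.67/2878.76 = 1.175044
Link Period 2→Period 3:
ΣP(Period 3)Q(Period 2) = 44.16×25 + 4.27×171 + 15.69×67 + 11.04×36 = 1104 + 730.17 + 1051.23 + 397.44 = 3282.84
ΣP(Period 2)Q(Period 2) = 49.92×25 + 4.83×171 + 12.08×67 + 10.98×36 = 1248 + 825.93 + 809.36 + 395.28 = 3278.57
link = 3282.84/3278.57 = 1.001302
Chained index = 100 × 1.023938 × 1.175044 × 1.001302 = 120.4740

120.47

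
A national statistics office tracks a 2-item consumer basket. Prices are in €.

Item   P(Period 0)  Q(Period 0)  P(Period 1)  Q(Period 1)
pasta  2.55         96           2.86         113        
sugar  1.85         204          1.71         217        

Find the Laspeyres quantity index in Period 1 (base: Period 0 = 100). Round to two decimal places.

Laspeyres quantity index uses base-period prices as weights.
ΣP(Period 0)·Q(Period 1) = 2.55×113 + 1.85×217 = 288.15 + 401.45 = 689.6
ΣP(Period 0)·Q(Period 0) = 2.55×96 + 1.85×204 = 244.8 + 377.4 = 622.2
Index = 689.6 / 622.2 × 100 = 110.8325

110.83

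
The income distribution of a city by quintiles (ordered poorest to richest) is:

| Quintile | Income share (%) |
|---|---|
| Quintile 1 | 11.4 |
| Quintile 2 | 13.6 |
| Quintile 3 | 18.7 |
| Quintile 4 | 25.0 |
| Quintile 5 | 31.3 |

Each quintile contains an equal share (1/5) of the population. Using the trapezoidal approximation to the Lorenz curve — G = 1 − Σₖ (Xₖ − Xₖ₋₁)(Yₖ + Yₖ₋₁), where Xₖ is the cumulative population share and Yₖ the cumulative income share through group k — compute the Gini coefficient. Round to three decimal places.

Cumulative income shares Yₖ: 0.1140, 0.2500, 0.4370, 0.6870, 1.0000
Σ (Xₖ−Xₖ₋₁)(Yₖ+Yₖ₋₁) = (1/5)(0.1140+0.0000) + (1/5)(0.2500+0.1140) + (1/5)(0.4370+0.2500) + (1/5)(0.6870+0.4370) + (1/5)(1.0000+0.6870)
  = 0.0228 + 0.0728 + 0.1374 + 0.2248 + 0.3374 = 0.7952
G = 1 − 0.7952 = 0.2048

0.205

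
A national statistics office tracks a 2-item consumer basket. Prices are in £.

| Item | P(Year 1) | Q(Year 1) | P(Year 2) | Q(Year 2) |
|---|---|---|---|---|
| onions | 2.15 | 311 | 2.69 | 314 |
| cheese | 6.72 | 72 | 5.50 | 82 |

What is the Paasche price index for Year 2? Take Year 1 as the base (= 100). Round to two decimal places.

105.67

Paasche price index uses current-period quantities as weights.
ΣP(Year 2)·Q(Year 2) = 2.69×314 + 5.50×82 = 844.66 + 451 = 1295.66
ΣP(Year 1)·Q(Year 2) = 2.15×314 + 6.72×82 = 675.1 + 551.04 = 1226.14
Index = 1295.66 / 1226.14 × 100 = 105.6698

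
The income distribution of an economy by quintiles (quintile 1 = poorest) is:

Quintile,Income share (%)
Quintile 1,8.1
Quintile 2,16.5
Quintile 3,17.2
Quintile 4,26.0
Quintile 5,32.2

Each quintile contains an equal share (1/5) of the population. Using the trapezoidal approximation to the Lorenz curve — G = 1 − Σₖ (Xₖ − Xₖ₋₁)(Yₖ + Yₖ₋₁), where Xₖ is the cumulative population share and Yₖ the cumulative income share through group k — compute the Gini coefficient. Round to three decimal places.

Cumulative income shares Yₖ: 0.0810, 0.2460, 0.4180, 0.6780, 1.0000
Σ (Xₖ−Xₖ₋₁)(Yₖ+Yₖ₋₁) = (1/5)(0.0810+0.0000) + (1/5)(0.2460+0.0810) + (1/5)(0.4180+0.2460) + (1/5)(0.6780+0.4180) + (1/5)(1.0000+0.6780)
  = 0.0162 + 0.0654 + 0.1328 + 0.2192 + 0.3356 = 0.7692
G = 1 − 0.7692 = 0.2308

0.231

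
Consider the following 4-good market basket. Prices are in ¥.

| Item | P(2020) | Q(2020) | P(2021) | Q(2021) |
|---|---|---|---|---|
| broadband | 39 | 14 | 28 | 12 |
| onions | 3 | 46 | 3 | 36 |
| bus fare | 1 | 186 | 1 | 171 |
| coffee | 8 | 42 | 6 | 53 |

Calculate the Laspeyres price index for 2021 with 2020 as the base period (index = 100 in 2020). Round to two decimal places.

80.27

Laspeyres price index uses base-period quantities as weights.
ΣP(2021)·Q(2020) = 28×14 + 3×46 + 1×186 + 6×42 = 392 + 138 + 186 + 252 = 968
ΣP(2020)·Q(2020) = 39×14 + 3×46 + 1×186 + 8×42 = 546 + 138 + 186 + 336 = 1206
Index = 968 / 1206 × 100 = 80.2653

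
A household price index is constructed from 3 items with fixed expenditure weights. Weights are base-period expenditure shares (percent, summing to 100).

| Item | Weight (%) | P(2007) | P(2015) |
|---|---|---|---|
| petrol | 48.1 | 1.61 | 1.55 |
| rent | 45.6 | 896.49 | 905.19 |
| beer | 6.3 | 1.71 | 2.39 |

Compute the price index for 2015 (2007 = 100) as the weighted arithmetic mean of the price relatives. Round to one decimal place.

petrol: 48.1 × (1.55/1.61) = 48.1 × 0.962733 = 46.3075
rent: 45.6 × (905.19/896.49) = 45.6 × 1.009705 = 46.0425
beer: 6.3 × (2.39/1.71) = 6.3 × 1.397661 = 8.8053
Index = Σ wᵢ·(p₁ᵢ/p₀ᵢ) = 46.3075 + 46.0425 + 8.8053 = 101.1552

101.2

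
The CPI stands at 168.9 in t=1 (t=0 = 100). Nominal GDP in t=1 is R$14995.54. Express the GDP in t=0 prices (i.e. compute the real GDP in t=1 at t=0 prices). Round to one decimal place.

8878.4

Real = Nominal ÷ (Index/100) = 14995.54 ÷ (168.9/100)
     = 14995.54 ÷ 1.689 = 8878.3541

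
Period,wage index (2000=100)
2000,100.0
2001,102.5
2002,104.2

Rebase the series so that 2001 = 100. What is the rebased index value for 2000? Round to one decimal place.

97.6

Rebased(2000) = 100.0 / 102.5 × 100 = 97.5610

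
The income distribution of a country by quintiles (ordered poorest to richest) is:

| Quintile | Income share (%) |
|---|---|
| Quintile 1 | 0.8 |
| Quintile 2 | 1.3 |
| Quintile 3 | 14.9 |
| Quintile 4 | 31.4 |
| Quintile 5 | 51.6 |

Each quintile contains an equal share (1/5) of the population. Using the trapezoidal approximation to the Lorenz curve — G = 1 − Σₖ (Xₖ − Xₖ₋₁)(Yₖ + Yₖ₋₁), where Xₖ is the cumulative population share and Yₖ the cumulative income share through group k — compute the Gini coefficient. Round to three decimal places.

0.527

Cumulative income shares Yₖ: 0.0080, 0.0210, 0.1700, 0.4840, 1.0000
Σ (Xₖ−Xₖ₋₁)(Yₖ+Yₖ₋₁) = (1/5)(0.0080+0.0000) + (1/5)(0.0210+0.0080) + (1/5)(0.1700+0.0210) + (1/5)(0.4840+0.1700) + (1/5)(1.0000+0.4840)
  = 0.0016 + 0.0058 + 0.0382 + 0.1308 + 0.2968 = 0.4732
G = 1 − 0.4732 = 0.5268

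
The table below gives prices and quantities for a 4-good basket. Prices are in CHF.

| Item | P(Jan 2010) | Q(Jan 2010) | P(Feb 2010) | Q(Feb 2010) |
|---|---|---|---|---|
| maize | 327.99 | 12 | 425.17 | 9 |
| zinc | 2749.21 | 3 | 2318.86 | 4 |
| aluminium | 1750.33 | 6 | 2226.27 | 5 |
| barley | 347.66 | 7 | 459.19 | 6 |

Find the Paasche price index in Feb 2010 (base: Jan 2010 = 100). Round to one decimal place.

Paasche price index uses current-period quantities as weights.
ΣP(Feb 2010)·Q(Feb 2010) = 425.17×9 + 2318.86×4 + 2226.27×5 + 459.19×6 = 3826.53 + 9275.44 + 11131.35 + 2755.14 = 26988.46
ΣP(Jan 2010)·Q(Feb 2010) = 327.99×9 + 2749.21×4 + 1750.33×5 + 347.66×6 = 2951.91 + 10996.84 + 8751.65 + 2085.96 = 24786.36
Index = 26988.46 / 24786.36 × 100 = 108.8843

108.9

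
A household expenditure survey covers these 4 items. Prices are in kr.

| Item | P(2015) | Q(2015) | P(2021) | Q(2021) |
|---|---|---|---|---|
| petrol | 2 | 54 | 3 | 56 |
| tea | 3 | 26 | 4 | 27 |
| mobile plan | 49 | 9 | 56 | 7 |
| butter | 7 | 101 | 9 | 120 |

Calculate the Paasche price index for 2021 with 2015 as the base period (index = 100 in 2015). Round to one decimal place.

Paasche price index uses current-period quantities as weights.
ΣP(2021)·Q(2021) = 3×56 + 4×27 + 56×7 + 9×120 = 168 + 108 + 392 + 1080 = 1748
ΣP(2015)·Q(2021) = 2×56 + 3×27 + 49×7 + 7×120 = 112 + 81 + 343 + 840 = 1376
Index = 1748 / 1376 × 100 = 127.0349

127.0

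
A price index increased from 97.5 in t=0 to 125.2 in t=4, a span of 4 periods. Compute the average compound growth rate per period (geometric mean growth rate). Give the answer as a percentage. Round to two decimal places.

Growth factor = (125.2/97.5)^(1/4) = (1.284103)^(1/4) = 1.064510
Growth rate = 1.064510 − 1 = 0.064510 = 6.4510%

6.45%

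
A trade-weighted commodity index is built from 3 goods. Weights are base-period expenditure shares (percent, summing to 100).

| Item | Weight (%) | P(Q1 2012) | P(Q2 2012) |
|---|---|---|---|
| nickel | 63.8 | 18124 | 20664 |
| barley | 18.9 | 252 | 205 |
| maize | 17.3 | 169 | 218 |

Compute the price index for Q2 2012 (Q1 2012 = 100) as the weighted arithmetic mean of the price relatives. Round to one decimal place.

nickel: 63.8 × (20664/18124) = 63.8 × 1.140146 = 72.7413
barley: 18.9 × (205/252) = 18.9 × 0.813492 = 15.3750
maize: 17.3 × (218/169) = 17.3 × 1.289941 = 22.3160
Index = Σ wᵢ·(p₁ᵢ/p₀ᵢ) = 72.7413 + 15.3750 + 22.3160 = 110.4323

110.4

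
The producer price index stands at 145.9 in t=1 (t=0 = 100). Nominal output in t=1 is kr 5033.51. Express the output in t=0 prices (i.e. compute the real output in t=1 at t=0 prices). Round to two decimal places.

3449.97

Real = Nominal ÷ (Index/100) = 5033.51 ÷ (145.9/100)
     = 5033.51 ÷ 1.459 = 3449.9726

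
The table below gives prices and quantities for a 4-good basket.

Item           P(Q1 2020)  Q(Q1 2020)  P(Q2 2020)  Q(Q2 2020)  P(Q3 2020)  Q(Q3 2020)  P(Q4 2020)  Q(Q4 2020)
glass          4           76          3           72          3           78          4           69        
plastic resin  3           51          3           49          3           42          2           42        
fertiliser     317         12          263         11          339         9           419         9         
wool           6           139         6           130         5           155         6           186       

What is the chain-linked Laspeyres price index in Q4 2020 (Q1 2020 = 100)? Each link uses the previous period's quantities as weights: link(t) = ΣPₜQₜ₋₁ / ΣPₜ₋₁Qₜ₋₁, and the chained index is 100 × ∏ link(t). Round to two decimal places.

122.73

Link Q1 2020→Q2 2020:
ΣP(Q2 2020)Q(Q1 2020) = 3×76 + 3×51 + 263×12 + 6×139 = 228 + 153 + 3156 + 834 = 4371
ΣP(Q1 2020)Q(Q1 2020) = 4×76 + 3×51 + 317×12 + 6×139 = 304 + 153 + 3804 + 834 = 5095
link = 4371/5095 = 0.857900
Link Q2 2020→Q3 2020:
ΣP(Q3 2020)Q(Q2 2020) = 3×72 + 3×49 + 339×11 + 5×130 = 216 + 147 + 3729 + 650 = 4742
ΣP(Q2 2020)Q(Q2 2020) = 3×72 + 3×49 + 263×11 + 6×130 = 216 + 147 + 2893 + 780 = 4036
link = 4742/4036 = 1.174926
Link Q3 2020→Q4 2020:
ΣP(Q4 2020)Q(Q3 2020) = 4×78 + 2×42 + 419×9 + 6×155 = 312 + 84 + 3771 + 930 = 5097
ΣP(Q3 2020)Q(Q3 2020) = 3×78 + 3×42 + 339×9 + 5×155 = 234 + 126 + 3051 + 775 = 4186
link = 5097/4186 = 1.217630
Chained index = 100 × 0.857900 × 1.174926 × 1.217630 = 122.7333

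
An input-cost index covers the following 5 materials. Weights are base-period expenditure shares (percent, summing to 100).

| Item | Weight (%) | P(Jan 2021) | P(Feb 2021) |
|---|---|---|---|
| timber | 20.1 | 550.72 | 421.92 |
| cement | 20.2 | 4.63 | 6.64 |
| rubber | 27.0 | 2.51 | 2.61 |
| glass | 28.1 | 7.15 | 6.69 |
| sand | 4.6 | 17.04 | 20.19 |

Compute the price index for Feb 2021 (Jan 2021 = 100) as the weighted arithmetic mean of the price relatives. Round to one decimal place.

timber: 20.1 × (421.92/550.72) = 20.1 × 0.766124 = 15.3991
cement: 20.2 × (6.64/4.63) = 20.2 × 1.434125 = 28.9693
rubber: 27.0 × (2.61/2.51) = 27.0 × 1.039841 = 28.0757
glass: 28.1 × (6.69/7.15) = 28.1 × 0.935664 = 26.2922
sand: 4.6 × (20.19/17.04) = 4.6 × 1.184859 = 5.4504
Index = Σ wᵢ·(p₁ᵢ/p₀ᵢ) = 15.3991 + 28.9693 + 28.0757 + 26.2922 + 5.4504 = 104.1866

104.2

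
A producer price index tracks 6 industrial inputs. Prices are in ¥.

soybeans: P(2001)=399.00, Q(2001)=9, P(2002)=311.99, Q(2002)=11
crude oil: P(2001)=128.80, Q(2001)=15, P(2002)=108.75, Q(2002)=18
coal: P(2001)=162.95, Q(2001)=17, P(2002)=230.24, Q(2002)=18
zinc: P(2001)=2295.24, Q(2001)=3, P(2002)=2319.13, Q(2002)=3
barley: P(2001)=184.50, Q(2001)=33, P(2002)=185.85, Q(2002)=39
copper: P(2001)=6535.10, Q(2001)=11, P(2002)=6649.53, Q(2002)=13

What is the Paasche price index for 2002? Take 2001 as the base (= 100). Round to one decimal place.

101.4

Paasche price index uses current-period quantities as weights.
ΣP(2002)·Q(2002) = 311.99×11 + 108.75×18 + 230.24×18 + 2319.13×3 + 185.85×39 + 6649.53×13 = 3431.89 + 1957.5 + 4144.32 + 6957.39 + 7248.15 + 86443.89 = 110183.14
ΣP(2001)·Q(2002) = 399.00×11 + 128.80×18 + 162.95×18 + 2295.24×3 + 184.50×39 + 6535.10×13 = 4389 + 2318.4 + 2933.1 + 6885.72 + 7195.5 + 84956.3 = 108678.02
Index = 110183.14 / 108678.02 × 100 = 101.3849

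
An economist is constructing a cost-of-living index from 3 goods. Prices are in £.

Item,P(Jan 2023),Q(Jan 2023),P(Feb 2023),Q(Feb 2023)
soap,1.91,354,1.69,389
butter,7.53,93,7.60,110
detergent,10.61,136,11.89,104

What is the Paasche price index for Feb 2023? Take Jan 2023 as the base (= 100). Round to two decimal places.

102.07

Paasche price index uses current-period quantities as weights.
ΣP(Feb 2023)·Q(Feb 2023) = 1.69×389 + 7.60×110 + 11.89×104 = 657.41 + 836 + 1236.56 = 2729.97
ΣP(Jan 2023)·Q(Feb 2023) = 1.91×389 + 7.53×110 + 10.61×104 = 742.99 + 828.3 + 1103.44 = 2674.73
Index = 2729.97 / 2674.73 × 100 = 102.0653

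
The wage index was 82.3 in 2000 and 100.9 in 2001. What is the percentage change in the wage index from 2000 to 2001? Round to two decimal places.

22.60%

Change = (100.9 − 82.3) / 82.3 × 100
       = 18.6 / 82.3 × 100 = 22.6002%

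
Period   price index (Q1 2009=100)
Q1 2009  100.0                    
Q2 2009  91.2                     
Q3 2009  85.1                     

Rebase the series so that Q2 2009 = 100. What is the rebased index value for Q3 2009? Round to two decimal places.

93.31

Rebased(Q3 2009) = 85.1 / 91.2 × 100 = 93.3114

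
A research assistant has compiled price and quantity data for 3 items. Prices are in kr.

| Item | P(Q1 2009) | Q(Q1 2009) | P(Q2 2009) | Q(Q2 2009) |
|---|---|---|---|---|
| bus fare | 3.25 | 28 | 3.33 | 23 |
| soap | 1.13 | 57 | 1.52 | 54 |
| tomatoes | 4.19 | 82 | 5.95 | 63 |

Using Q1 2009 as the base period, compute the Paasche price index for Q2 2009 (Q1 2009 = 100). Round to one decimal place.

Paasche price index uses current-period quantities as weights.
ΣP(Q2 2009)·Q(Q2 2009) = 3.33×23 + 1.52×54 + 5.95×63 = 76.59 + 82.08 + 374.85 = 533.52
ΣP(Q1 2009)·Q(Q2 2009) = 3.25×23 + 1.13×54 + 4.19×63 = 74.75 + 61.02 + 263.97 = 399.74
Index = 533.52 / 399.74 × 100 = 133.4668

133.5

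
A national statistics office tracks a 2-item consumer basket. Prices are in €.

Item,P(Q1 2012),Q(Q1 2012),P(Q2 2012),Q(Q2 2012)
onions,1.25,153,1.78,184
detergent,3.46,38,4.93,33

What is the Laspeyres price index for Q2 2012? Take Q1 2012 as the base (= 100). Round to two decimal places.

Laspeyres price index uses base-period quantities as weights.
ΣP(Q2 2012)·Q(Q1 2012) = 1.78×153 + 4.93×38 = 272.34 + 187.34 = 459.68
ΣP(Q1 2012)·Q(Q1 2012) = 1.25×153 + 3.46×38 = 191.25 + 131.48 = 322.73
Index = 459.68 / 322.73 × 100 = 142.4349

142.43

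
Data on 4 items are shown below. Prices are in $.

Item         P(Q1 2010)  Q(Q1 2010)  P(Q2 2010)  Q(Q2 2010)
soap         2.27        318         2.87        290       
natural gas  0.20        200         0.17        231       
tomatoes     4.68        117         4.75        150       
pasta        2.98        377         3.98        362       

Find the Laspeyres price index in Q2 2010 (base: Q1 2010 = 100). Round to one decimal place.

123.4

Laspeyres price index uses base-period quantities as weights.
ΣP(Q2 2010)·Q(Q1 2010) = 2.87×318 + 0.17×200 + 4.75×117 + 3.98×377 = 912.66 + 34 + 555.75 + 1500.46 = 3002.87
ΣP(Q1 2010)·Q(Q1 2010) = 2.27×318 + 0.20×200 + 4.68×117 + 2.98×377 = 721.86 + 40 + 547.56 + 1123.46 = 2432.88
Index = 3002.87 / 2432.88 × 100 = 123.4286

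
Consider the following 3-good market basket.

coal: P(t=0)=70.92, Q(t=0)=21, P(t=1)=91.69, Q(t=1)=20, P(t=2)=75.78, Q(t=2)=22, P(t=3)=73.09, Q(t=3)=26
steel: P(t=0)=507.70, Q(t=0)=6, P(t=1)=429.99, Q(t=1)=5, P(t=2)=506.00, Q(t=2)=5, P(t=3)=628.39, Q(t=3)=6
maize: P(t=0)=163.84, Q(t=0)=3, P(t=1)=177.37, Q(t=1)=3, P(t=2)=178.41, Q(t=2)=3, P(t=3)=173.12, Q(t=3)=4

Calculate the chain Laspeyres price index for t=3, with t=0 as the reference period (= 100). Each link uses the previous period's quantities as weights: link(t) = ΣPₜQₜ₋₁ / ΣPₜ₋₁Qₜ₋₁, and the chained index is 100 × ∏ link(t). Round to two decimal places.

113.18

Link t=0→t=1:
ΣP(t=1)Q(t=0) = 91.69×21 + 429.99×6 + 177.37×3 = 1925.49 + 2579.94 + 532.11 = 5037.54
ΣP(t=0)Q(t=0) = 70.92×21 + 507.70×6 + 163.84×3 = 1489.32 + 3046.2 + 491.52 = 5027.04
link = 5037.54/5027.04 = 1.002089
Link t=1→t=2:
ΣP(t=2)Q(t=1) = 75.78×20 + 506.00×5 + 178.41×3 = 1515.6 + 2530 + 535.23 = 4580.83
ΣP(t=1)Q(t=1) = 91.69×20 + 429.99×5 + 177.37×3 = 1833.8 + 2149.95 + 532.11 = 4515.86
link = 4580.83/4515.86 = 1.014387
Link t=2→t=3:
ΣP(t=3)Q(t=2) = 73.09×22 + 628.39×5 + 173.12×3 = 1607.98 + 3141.95 + 519.36 = 5269.29
ΣP(t=2)Q(t=2) = 75.78×22 + 506.00×5 + 178.41×3 = 1667.16 + 2530 + 535.23 = 4732.39
link = 5269.29/4732.39 = 1.113452
Chained index = 100 × 1.002089 × 1.014387 × 1.113452 = 113.1831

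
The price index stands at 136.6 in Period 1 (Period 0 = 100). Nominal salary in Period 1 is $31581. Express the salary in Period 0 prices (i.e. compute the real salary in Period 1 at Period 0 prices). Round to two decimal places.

Real = Nominal ÷ (Index/100) = 31581 ÷ (136.6/100)
     = 31581 ÷ 1.366 = 23119.3265

23119.33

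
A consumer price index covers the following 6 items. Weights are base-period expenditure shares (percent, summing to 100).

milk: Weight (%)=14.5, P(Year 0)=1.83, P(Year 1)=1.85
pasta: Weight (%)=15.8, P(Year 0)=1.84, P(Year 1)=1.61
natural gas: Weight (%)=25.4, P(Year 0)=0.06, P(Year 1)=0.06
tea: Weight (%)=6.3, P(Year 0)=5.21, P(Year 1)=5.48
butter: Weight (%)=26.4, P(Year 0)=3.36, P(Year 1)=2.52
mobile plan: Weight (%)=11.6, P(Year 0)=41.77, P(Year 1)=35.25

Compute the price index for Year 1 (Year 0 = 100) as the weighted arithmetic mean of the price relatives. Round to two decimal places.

90.10

milk: 14.5 × (1.85/1.83) = 14.5 × 1.010929 = 14.6585
pasta: 15.8 × (1.61/1.84) = 15.8 × 0.875000 = 13.8250
natural gas: 25.4 × (0.06/0.06) = 25.4 × 1.000000 = 25.4000
tea: 6.3 × (5.48/5.21) = 6.3 × 1.051823 = 6.6265
butter: 26.4 × (2.52/3.36) = 26.4 × 0.750000 = 19.8000
mobile plan: 11.6 × (35.25/41.77) = 11.6 × 0.843907 = 9.7893
Index = Σ wᵢ·(p₁ᵢ/p₀ᵢ) = 14.6585 + 13.8250 + 25.4000 + 6.6265 + 19.8000 + 9.7893 = 90.0993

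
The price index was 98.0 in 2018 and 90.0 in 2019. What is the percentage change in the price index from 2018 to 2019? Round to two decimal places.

-8.16%

Change = (90.0 − 98.0) / 98.0 × 100
       = -8.0 / 98.0 × 100 = -8.1633%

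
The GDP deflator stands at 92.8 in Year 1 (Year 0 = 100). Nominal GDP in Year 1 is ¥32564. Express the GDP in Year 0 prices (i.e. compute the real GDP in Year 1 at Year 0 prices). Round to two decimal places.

35090.52

Real = Nominal ÷ (Index/100) = 32564 ÷ (92.8/100)
     = 32564 ÷ 0.928 = 35090.5172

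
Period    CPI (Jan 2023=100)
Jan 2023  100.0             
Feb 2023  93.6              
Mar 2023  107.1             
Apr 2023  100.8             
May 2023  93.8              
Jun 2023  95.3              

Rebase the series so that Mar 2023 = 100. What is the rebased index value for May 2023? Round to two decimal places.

Rebased(May 2023) = 93.8 / 107.1 × 100 = 87.5817

87.58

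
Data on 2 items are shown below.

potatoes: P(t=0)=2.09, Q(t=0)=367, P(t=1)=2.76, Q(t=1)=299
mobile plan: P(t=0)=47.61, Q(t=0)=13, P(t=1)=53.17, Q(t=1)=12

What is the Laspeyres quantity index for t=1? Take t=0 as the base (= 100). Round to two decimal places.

86.31

Laspeyres quantity index uses base-period prices as weights.
ΣP(t=0)·Q(t=1) = 2.09×299 + 47.61×12 = 624.91 + 571.32 = 1196.23
ΣP(t=0)·Q(t=0) = 2.09×367 + 47.61×13 = 767.03 + 618.93 = 1385.96
Index = 1196.23 / 1385.96 × 100 = 86.3106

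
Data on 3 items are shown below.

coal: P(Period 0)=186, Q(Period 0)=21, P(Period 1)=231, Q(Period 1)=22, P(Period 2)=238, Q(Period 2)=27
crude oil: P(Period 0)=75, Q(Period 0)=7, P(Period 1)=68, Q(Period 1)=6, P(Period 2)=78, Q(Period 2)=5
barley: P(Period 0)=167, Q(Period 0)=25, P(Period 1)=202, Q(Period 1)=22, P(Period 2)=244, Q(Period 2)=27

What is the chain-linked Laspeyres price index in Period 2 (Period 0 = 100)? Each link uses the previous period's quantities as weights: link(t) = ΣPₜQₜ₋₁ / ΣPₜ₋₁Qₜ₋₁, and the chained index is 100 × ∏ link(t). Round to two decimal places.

134.39

Link Period 0→Period 1:
ΣP(Period 1)Q(Period 0) = 231×21 + 68×7 + 202×25 = 4851 + 476 + 5050 = 10377
ΣP(Period 0)Q(Period 0) = 186×21 + 75×7 + 167×25 = 3906 + 525 + 4175 = 8606
link = 10377/8606 = 1.205787
Link Period 1→Period 2:
ΣP(Period 2)Q(Period 1) = 238×22 + 78×6 + 244×22 = 5236 + 468 + 5368 = 11072
ΣP(Period 1)Q(Period 1) = 231×22 + 68×6 + 202×22 = 5082 + 408 + 4444 = 9934
link = 11072/9934 = 1.114556
Chained index = 100 × 1.205787 × 1.114556 = 134.3917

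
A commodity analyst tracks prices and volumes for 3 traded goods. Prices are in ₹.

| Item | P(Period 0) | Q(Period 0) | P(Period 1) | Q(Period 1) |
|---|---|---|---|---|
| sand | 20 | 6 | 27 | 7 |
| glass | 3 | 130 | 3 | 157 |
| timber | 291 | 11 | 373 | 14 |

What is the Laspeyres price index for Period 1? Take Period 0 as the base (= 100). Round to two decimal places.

125.44

Laspeyres price index uses base-period quantities as weights.
ΣP(Period 1)·Q(Period 0) = 27×6 + 3×130 + 373×11 = 162 + 390 + 4103 = 4655
ΣP(Period 0)·Q(Period 0) = 20×6 + 3×130 + 291×11 = 120 + 390 + 3201 = 3711
Index = 4655 / 3711 × 100 = 125.4379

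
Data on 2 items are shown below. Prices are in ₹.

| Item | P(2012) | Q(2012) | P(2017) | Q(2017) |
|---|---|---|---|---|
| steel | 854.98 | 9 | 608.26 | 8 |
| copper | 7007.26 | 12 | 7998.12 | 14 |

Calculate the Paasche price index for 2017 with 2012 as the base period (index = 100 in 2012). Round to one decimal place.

Paasche price index uses current-period quantities as weights.
ΣP(2017)·Q(2017) = 608.26×8 + 7998.12×14 = 4866.08 + 111973.68 = 116839.76
ΣP(2012)·Q(2017) = 854.98×8 + 7007.26×14 = 6839.84 + 98101.64 = 104941.48
Index = 116839.76 / 104941.48 × 100 = 111.3380

111.3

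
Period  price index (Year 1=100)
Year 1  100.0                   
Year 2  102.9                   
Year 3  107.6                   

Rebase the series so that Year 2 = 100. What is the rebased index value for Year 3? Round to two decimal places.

Rebased(Year 3) = 107.6 / 102.9 × 100 = 104.5675

104.57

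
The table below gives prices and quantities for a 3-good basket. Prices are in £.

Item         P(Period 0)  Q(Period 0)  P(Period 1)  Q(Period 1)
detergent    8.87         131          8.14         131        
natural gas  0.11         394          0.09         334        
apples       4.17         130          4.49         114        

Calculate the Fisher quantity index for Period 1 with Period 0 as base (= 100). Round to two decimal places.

Laspeyres component (base-period weights):
ΣP(Period 0)Q(Period 1) = 8.87×131 + 0.11×334 + 4.17×114 = 1161.97 + 36.74 + 475.38 = 1674.09
ΣP(Period 0)Q(Period 0) = 8.87×131 + 0.11×394 + 4.17×130 = 1161.97 + 43.34 + 542.1 = 1747.41
L = 1674.09 / 1747.41 × 100 = 95.8041
Paasche component (current-period weights):
ΣP(Period 1)Q(Period 1) = 8.14×131 + 0.09×334 + 4.49×114 = 1066.34 + 30.06 + 511.86 = 1608.26
ΣP(Period 1)Q(Period 0) = 8.14×131 + 0.09×394 + 4.49×130 = 1066.34 + 35.46 + 583.7 = 1685.5
P = 1608.26 / 1685.5 × 100 = 95.4174
Fisher = √(L × P) = √(95.8041 × 95.4174) = 95.6105

95.61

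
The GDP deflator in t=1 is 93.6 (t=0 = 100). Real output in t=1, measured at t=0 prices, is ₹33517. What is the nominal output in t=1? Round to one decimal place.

Nominal = Real × (Index/100) = 33517 × (93.6/100)
        = 33517 × 0.936 = 31371.9120

31371.9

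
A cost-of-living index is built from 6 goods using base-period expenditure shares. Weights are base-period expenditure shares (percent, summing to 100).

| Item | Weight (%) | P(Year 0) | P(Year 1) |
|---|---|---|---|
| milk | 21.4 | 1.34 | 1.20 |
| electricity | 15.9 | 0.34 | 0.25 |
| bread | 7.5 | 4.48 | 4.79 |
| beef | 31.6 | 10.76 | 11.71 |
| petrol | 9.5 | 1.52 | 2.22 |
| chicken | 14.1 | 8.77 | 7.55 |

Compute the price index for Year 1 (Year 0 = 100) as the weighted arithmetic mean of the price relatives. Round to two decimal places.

milk: 21.4 × (1.20/1.34) = 21.4 × 0.895522 = 19.1642
electricity: 15.9 × (0.25/0.34) = 15.9 × 0.735294 = 11.6912
bread: 7.5 × (4.79/4.48) = 7.5 × 1.069196 = 8.0190
beef: 31.6 × (11.71/10.76) = 31.6 × 1.088290 = 34.3900
petrol: 9.5 × (2.22/1.52) = 9.5 × 1.460526 = 13.8750
chicken: 14.1 × (7.55/8.77) = 14.1 × 0.860889 = 12.1385
Index = Σ wᵢ·(p₁ᵢ/p₀ᵢ) = 19.1642 + 11.6912 + 8.0190 + 34.3900 + 13.8750 + 12.1385 = 99.2778

99.28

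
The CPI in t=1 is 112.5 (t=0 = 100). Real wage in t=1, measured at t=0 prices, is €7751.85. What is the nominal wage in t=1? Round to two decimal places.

Nominal = Real × (Index/100) = 7751.85 × (112.5/100)
        = 7751.85 × 1.125 = 8720.8313

8720.83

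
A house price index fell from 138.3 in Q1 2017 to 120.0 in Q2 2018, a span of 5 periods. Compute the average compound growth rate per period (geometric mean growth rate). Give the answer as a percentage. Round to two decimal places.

Growth factor = (120.0/138.3)^(1/5) = (0.867679)^(1/5) = 0.972012
Growth rate = 0.972012 − 1 = -0.027988 = -2.7988%

-2.80%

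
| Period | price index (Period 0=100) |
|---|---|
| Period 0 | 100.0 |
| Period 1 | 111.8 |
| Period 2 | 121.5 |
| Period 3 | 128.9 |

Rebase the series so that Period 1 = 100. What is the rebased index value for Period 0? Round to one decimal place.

89.4

Rebased(Period 0) = 100.0 / 111.8 × 100 = 89.4454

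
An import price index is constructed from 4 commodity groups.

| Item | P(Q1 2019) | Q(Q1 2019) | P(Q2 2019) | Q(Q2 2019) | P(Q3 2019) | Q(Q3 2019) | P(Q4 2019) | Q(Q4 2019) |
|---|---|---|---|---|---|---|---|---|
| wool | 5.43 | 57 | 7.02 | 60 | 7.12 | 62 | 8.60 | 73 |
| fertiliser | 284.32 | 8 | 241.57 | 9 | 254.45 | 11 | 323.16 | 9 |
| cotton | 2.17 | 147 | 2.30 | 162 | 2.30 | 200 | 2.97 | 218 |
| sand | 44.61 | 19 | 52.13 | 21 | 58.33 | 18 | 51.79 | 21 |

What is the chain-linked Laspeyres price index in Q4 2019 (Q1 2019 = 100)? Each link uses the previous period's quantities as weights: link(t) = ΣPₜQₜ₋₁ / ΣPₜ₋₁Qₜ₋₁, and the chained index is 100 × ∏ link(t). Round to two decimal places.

122.53

Link Q1 2019→Q2 2019:
ΣP(Q2 2019)Q(Q1 2019) = 7.02×57 + 241.57×8 + 2.30×147 + 52.13×19 = 400.14 + 1932.56 + 338.1 + 990.47 = 3661.27
ΣP(Q1 2019)Q(Q1 2019) = 5.43×57 + 284.32×8 + 2.17×147 + 44.61×19 = 309.51 + 2274.56 + 318.99 + 847.59 = 3750.65
link = 3661.27/3750.65 = 0.976169
Link Q2 2019→Q3 2019:
ΣP(Q3 2019)Q(Q2 2019) = 7.12×60 + 254.45×9 + 2.30×162 + 58.33×21 = 427.2 + 2290.05 + 372.6 + 1224.93 = 4314.78
ΣP(Q2 2019)Q(Q2 2019) = 7.02×60 + 241.57×9 + 2.30×162 + 52.13×21 = 421.2 + 2174.13 + 372.6 + 1094.73 = 4062.66
link = 4314.78/4062.66 = 1.062058
Link Q3 2019→Q4 2019:
ΣP(Q4 2019)Q(Q3 2019) = 8.60×62 + 323.16×11 + 2.97×200 + 51.79×18 = 533.2 + 3554.76 + 594 + 932.22 = 5614.18
ΣP(Q3 2019)Q(Q3 2019) = 7.12×62 + 254.45×11 + 2.30×200 + 58.33×18 = 441.44 + 2798.95 + 460 + 1049.94 = 4750.33
link = 5614.18/4750.33 = 1.181851
Chained index = 100 × 0.976169 × 1.062058 × 1.181851 = 122.5282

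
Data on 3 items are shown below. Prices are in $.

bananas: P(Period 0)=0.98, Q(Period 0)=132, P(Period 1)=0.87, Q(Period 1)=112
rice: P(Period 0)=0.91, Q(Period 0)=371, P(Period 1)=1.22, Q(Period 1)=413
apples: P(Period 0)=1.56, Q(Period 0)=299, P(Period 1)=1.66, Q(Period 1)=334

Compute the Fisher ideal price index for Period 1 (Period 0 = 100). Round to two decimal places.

114.39

Laspeyres component (base-period weights):
ΣP(Period 1)Q(Period 0) = 0.87×132 + 1.22×371 + 1.66×299 = 114.84 + 452.62 + 496.34 = 1063.8
ΣP(Period 0)Q(Period 0) = 0.98×132 + 0.91×371 + 1.56×299 = 129.36 + 337.61 + 466.44 = 933.41
L = 1063.8 / 933.41 × 100 = 113.9692
Paasche component (current-period weights):
ΣP(Period 1)Q(Period 1) = 0.87×112 + 1.22×413 + 1.66×334 = 97.44 + 503.86 + 554.44 = 1155.74
ΣP(Period 0)Q(Period 1) = 0.98×112 + 0.91×413 + 1.56×334 = 109.76 + 375.83 + 521.04 = 1006.63
P = 1155.74 / 1006.63 × 100 = 114.8128
Fisher = √(L × P) = √(113.9692 × 114.8128) = 114.3902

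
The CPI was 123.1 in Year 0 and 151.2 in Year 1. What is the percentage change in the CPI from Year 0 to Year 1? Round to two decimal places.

Change = (151.2 − 123.1) / 123.1 × 100
       = 28.1 / 123.1 × 100 = 22.8270%

22.83%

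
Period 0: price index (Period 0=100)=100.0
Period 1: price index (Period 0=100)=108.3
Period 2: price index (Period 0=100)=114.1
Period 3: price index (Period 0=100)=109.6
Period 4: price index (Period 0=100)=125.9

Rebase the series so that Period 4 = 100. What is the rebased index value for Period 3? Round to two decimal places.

87.05

Rebased(Period 3) = 109.6 / 125.9 × 100 = 87.0532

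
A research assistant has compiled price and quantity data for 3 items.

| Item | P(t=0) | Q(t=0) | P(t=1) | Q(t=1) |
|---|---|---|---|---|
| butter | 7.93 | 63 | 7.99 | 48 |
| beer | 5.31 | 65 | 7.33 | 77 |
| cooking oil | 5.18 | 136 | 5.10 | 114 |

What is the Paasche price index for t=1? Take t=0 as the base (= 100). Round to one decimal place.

Paasche price index uses current-period quantities as weights.
ΣP(t=1)·Q(t=1) = 7.99×48 + 7.33×77 + 5.10×114 = 383.52 + 564.41 + 581.4 = 1529.33
ΣP(t=0)·Q(t=1) = 7.93×48 + 5.31×77 + 5.18×114 = 380.64 + 408.87 + 590.52 = 1380.03
Index = 1529.33 / 1380.03 × 100 = 110.8186

110.8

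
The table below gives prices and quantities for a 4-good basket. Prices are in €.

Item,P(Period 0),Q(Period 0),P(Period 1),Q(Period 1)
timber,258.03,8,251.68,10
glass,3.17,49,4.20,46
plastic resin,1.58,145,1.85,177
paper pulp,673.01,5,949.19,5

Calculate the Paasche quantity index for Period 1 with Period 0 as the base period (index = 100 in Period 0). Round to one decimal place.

107.6

Paasche quantity index uses current-period prices as weights.
ΣP(Period 1)·Q(Period 1) = 251.68×10 + 4.20×46 + 1.85×177 + 949.19×5 = 2516.8 + 193.2 + 327.45 + 4745.95 = 7783.4
ΣP(Period 1)·Q(Period 0) = 251.68×8 + 4.20×49 + 1.85×145 + 949.19×5 = 2013.44 + 205.8 + 268.25 + 4745.95 = 7233.44
Index = 7783.4 / 7233.44 × 100 = 107.6030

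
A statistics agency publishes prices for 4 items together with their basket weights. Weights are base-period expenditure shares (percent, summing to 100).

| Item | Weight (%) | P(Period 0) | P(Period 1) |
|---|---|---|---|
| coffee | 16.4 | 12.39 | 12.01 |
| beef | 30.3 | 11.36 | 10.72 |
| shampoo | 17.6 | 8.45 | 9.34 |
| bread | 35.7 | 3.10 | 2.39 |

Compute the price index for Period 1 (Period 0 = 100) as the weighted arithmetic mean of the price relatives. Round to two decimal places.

91.47

coffee: 16.4 × (12.01/12.39) = 16.4 × 0.969330 = 15.8970
beef: 30.3 × (10.72/11.36) = 30.3 × 0.943662 = 28.5930
shampoo: 17.6 × (9.34/8.45) = 17.6 × 1.105325 = 19.4537
bread: 35.7 × (2.39/3.10) = 35.7 × 0.770968 = 27.5235
Index = Σ wᵢ·(p₁ᵢ/p₀ᵢ) = 15.8970 + 28.5930 + 19.4537 + 27.5235 = 91.4672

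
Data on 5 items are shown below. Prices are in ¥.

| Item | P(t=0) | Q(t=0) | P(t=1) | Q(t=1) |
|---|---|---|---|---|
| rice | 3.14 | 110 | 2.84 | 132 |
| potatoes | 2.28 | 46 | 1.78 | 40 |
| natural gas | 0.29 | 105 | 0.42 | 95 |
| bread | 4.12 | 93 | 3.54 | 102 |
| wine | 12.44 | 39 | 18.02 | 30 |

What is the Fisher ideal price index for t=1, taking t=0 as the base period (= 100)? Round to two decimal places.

106.77

Laspeyres component (base-period weights):
ΣP(t=1)Q(t=0) = 2.84×110 + 1.78×46 + 0.42×105 + 3.54×93 + 18.02×39 = 312.4 + 81.88 + 44.1 + 329.22 + 702.78 = 1470.38
ΣP(t=0)Q(t=0) = 3.14×110 + 2.28×46 + 0.29×105 + 4.12×93 + 12.44×39 = 345.4 + 104.88 + 30.45 + 383.16 + 485.16 = 1349.05
L = 1470.38 / 1349.05 × 100 = 108.9937
Paasche component (current-period weights):
ΣP(t=1)Q(t=1) = 2.84×132 + 1.78×40 + 0.42×95 + 3.54×102 + 18.02×30 = 374.88 + 71.2 + 39.9 + 361.08 + 540.6 = 1387.66
ΣP(t=0)Q(t=1) = 3.14×132 + 2.28×40 + 0.29×95 + 4.12×102 + 12.44×30 = 414.48 + 91.2 + 27.55 + 420.24 + 373.2 = 1326.67
P = 1387.66 / 1326.67 × 100 = 104.5972
Fisher = √(L × P) = √(108.9937 × 104.5972) = 106.7729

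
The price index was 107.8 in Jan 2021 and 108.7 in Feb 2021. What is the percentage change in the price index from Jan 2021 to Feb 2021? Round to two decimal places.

0.83%

Change = (108.7 − 107.8) / 107.8 × 100
       = 0.9 / 107.8 × 100 = 0.8349%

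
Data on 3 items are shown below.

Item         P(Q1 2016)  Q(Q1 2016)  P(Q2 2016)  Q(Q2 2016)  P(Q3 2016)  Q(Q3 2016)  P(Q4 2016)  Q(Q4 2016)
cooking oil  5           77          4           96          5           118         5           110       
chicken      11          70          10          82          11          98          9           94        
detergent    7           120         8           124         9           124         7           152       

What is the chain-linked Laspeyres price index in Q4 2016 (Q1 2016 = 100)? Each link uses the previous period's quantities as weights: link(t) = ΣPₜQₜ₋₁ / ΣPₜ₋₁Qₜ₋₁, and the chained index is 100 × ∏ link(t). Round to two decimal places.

Link Q1 2016→Q2 2016:
ΣP(Q2 2016)Q(Q1 2016) = 4×77 + 10×70 + 8×120 = 308 + 700 + 960 = 1968
ΣP(Q1 2016)Q(Q1 2016) = 5×77 + 11×70 + 7×120 = 385 + 770 + 840 = 1995
link = 1968/1995 = 0.986466
Link Q2 2016→Q3 2016:
ΣP(Q3 2016)Q(Q2 2016) = 5×96 + 11×82 + 9×124 = 480 + 902 + 1116 = 2498
ΣP(Q2 2016)Q(Q2 2016) = 4×96 + 10×82 + 8×124 = 384 + 820 + 992 = 2196
link = 2498/2196 = 1.137523
Link Q3 2016→Q4 2016:
ΣP(Q4 2016)Q(Q3 2016) = 5×118 + 9×98 + 7×124 = 590 + 882 + 868 = 2340
ΣP(Q3 2016)Q(Q3 2016) = 5×118 + 11×98 + 9×124 = 590 + 1078 + 1116 = 2784
link = 2340/2784 = 0.840517
Chained index = 100 × 0.986466 × 1.137523 × 0.840517 = 94.3168

94.32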